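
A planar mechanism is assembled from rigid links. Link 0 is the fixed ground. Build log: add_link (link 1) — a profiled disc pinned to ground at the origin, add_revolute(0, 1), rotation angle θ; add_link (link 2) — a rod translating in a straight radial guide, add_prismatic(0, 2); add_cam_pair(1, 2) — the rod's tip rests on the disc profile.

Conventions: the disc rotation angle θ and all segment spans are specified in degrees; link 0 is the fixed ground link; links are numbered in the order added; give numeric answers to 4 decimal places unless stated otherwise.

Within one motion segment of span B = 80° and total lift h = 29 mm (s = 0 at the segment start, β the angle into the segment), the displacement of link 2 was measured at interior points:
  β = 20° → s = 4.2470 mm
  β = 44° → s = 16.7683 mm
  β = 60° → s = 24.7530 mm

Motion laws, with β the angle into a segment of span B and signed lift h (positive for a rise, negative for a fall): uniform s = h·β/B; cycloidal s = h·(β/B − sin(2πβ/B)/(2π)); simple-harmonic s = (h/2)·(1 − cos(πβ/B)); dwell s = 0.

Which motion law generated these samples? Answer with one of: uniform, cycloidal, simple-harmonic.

candidates at β/B = r: uniform s = h·r (linear in β); cycloidal s = h·(r − sin(2πr)/(2π)); simple-harmonic s = (h/2)(1 − cos(πr))
β=20°: printed 4.2470 | uniform 7.2500, cycloidal 2.6345, simple-harmonic 4.2470
β=44°: printed 16.7683 | uniform 15.9500, cycloidal 17.3763, simple-harmonic 16.7683
β=60°: printed 24.7530 | uniform 21.7500, cycloidal 26.3655, simple-harmonic 24.7530
only one law matches every sample → simple-harmonic

simple-harmonic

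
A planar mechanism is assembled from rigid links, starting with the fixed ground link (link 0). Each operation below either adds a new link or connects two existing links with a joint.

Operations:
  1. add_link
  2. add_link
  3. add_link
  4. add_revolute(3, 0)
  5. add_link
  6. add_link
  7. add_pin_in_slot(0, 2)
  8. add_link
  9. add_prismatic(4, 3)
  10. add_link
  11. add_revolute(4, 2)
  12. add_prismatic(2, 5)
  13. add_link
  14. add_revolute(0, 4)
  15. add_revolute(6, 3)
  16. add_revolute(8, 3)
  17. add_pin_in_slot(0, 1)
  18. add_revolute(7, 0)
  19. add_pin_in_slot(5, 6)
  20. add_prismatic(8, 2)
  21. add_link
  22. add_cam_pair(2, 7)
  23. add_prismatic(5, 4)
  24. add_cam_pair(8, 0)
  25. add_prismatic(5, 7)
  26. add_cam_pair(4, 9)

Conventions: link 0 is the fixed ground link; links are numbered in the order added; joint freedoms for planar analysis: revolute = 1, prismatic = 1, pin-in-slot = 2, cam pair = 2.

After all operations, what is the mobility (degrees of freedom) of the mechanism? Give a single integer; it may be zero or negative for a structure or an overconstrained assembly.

link 0 = ground. State L|J1|J2 = 1|0|0
+link1  2|0|0
+link2  3|0|0
+link3  4|0|0
R(3,0) f=1→J1  4|1|0
+link4  5|1|0
+link5  6|1|0
PS(0,2) f=2→J2  6|1|1
+link6  7|1|1
P(4,3) f=1→J1  7|2|1
+link7  8|2|1
R(4,2) f=1→J1  8|3|1
P(2,5) f=1→J1  8|4|1
+link8  9|4|1
R(0,4) f=1→J1  9|5|1
R(6,3) f=1→J1  9|6|1
R(8,3) f=1→J1  9|7|1
PS(0,1) f=2→J2  9|7|2
R(7,0) f=1→J1  9|8|2
PS(5,6) f=2→J2  9|8|3
P(8,2) f=1→J1  9|9|3
+link9  10|9|3
C(2,7) f=2→J2  10|9|4
P(5,4) f=1→J1  10|10|4
C(8,0) f=2→J2  10|10|5
P(5,7) f=1→J1  10|11|5
C(4,9) f=2→J2  10|11|6
M = 3(10−1)−2·11−6 = 27−22−6 = -1

M = -1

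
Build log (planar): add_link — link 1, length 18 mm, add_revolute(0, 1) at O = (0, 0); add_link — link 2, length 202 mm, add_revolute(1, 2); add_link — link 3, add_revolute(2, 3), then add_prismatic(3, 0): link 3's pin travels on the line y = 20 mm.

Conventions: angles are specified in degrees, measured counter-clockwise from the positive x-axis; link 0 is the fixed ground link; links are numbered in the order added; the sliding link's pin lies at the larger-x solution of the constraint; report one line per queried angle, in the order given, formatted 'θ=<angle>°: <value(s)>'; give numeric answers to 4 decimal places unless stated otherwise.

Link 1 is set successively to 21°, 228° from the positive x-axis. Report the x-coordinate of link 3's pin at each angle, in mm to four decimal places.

geometry: r = 18 mm, L = 202 mm, e = 20 mm
θ=21°: crank pin P = (r cos θ, r sin θ) = (16.804448, 6.450623)
θ=21°: h = r sin θ − e = 6.450623 − 20 = -13.549377
θ=21°: x = r cos θ + √(L² − h²) = 16.804448 + 201.545068 = 218.349516
θ=228°: crank pin P = (r cos θ, r sin θ) = (-12.044351, -13.376607)
θ=228°: h = r sin θ − e = -13.376607 − 20 = -33.376607
θ=228°: x = r cos θ + √(L² − h²) = -12.044351 + 199.223498 = 187.179147

θ=21°: 218.3495
θ=228°: 187.1791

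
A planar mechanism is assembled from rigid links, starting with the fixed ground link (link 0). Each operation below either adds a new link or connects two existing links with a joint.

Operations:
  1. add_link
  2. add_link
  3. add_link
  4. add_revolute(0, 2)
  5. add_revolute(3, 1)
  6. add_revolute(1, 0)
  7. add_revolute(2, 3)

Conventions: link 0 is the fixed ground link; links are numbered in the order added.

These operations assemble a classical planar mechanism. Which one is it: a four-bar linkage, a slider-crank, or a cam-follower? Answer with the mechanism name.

links: 4 (incl. ground); joints: 4 revolute, 0 prismatic, 0 higher (cam) pair, forming one closed loop
4 links in a single 4R loop → four-bar linkage

four-bar linkage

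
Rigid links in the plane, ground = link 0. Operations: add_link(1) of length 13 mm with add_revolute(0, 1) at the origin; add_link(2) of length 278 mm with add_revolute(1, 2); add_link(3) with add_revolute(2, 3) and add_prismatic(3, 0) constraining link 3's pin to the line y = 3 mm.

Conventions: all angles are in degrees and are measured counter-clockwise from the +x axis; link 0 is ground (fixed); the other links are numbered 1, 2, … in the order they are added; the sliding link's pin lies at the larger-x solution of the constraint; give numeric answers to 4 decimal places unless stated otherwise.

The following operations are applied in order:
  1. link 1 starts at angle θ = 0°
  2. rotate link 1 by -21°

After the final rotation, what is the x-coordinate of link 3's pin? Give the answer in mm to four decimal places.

geometry: r = 13 mm, L = 278 mm, e = 3 mm; θ starts at 0°
rotate link 1 by -21°: θ ← 0° -21° = -21°
crank pin P = (r cos θ, r sin θ) = (12.136546, -4.658783)
h = r sin θ − e = -4.658783 − 3 = -7.658783
x = r cos θ + √(L² − h²) = 12.136546 + 277.894482 = 290.031027

290.0310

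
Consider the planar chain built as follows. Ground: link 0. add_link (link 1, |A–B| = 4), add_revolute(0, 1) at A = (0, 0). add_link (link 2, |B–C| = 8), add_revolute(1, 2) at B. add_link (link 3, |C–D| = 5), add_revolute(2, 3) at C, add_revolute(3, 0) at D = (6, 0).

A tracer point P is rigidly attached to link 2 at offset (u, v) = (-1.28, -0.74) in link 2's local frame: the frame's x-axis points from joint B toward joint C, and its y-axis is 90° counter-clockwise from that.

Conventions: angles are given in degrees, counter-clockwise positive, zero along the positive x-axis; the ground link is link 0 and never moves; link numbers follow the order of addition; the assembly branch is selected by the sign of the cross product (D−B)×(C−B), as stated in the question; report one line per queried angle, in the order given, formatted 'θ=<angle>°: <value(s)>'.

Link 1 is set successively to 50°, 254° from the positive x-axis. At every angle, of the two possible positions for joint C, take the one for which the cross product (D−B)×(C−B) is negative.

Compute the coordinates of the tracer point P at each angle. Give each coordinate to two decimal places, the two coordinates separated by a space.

A=(0,0), D=(6.00,0)
θ=50°: B = A + 4.00·(cos50°, sin50°) = (2.5712, 3.0642)
θ=50°: |BD| = 4.5985
θ=50°: circle(B,8.00) ∩ circle(D,5.00): a=6.5398, h=4.6078
θ=50°:   candidates: C₊=(10.5178,2.1422) cross=21.189; C₋=(4.3771,-4.7293) cross=-21.189
θ=50°:   branch - wants cross < 0 → take C=(4.3771,-4.7293) (cross=-21.189)
θ=50°: ex = (C−B)/|BC| = (0.2257,-0.9742); ey = (0.9742,0.2257)
θ=50°: P = B + -1.28·ex + -0.74·ey = (1.5613,4.1441)
θ=254°: B = A + 4.00·(cos254°, sin254°) = (-1.1025, -3.8450)
θ=254°: |BD| = 8.0765
θ=254°: circle(B,8.00) ∩ circle(D,5.00): a=6.4527, h=4.7290
θ=254°:   candidates: C₊=(2.3206,3.3856) cross=38.194; C₋=(6.8233,-4.9318) cross=-38.194
θ=254°:   branch - wants cross < 0 → take C=(6.8233,-4.9318) (cross=-38.194)
θ=254°: ex = (C−B)/|BC| = (0.9907,-0.1358); ey = (0.1358,0.9907)
θ=254°: P = B + -1.28·ex + -0.74·ey = (-2.4712,-4.4043)

θ=50°: 1.56 4.14
θ=254°: -2.47 -4.40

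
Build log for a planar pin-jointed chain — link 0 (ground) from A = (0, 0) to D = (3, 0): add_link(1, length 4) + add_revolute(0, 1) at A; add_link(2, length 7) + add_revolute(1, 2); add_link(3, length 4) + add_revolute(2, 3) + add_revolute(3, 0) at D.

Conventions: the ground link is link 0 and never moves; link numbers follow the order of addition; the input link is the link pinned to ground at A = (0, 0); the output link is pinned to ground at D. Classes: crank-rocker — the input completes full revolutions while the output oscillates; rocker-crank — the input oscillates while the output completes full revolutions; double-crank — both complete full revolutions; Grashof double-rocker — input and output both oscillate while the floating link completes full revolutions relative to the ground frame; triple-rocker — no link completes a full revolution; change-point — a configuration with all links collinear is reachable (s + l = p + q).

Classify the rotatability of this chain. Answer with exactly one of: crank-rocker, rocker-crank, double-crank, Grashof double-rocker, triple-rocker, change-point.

lengths: ground=3, input=4, coupler=7, output=4
sorted: s=3 (shortest), l=7 (longest), p+q=8
s + l = 10 vs p + q = 8
s + l > p + q → non-Grashof → no link fully rotates → triple-rocker

triple-rocker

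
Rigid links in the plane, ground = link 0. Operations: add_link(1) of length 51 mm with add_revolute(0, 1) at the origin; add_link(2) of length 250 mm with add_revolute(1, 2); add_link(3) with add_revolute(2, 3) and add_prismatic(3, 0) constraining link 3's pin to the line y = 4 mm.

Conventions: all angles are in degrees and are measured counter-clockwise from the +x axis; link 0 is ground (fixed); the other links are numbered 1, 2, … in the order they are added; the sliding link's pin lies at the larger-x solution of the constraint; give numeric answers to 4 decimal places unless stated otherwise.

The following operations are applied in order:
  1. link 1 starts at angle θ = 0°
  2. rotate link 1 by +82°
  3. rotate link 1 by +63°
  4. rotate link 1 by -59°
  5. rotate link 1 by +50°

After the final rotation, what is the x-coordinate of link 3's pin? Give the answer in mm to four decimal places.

geometry: r = 51 mm, L = 250 mm, e = 4 mm; θ starts at 0°
rotate link 1 by +82°: θ ← 0° +82° = 82°
rotate link 1 by +63°: θ ← 82° +63° = 145°
rotate link 1 by -59°: θ ← 145° -59° = 86°
rotate link 1 by +50°: θ ← 86° +50° = 136°
crank pin P = (r cos θ, r sin θ) = (-36.686330, 35.427577)
h = r sin θ − e = 35.427577 − 4 = 31.427577
x = r cos θ + √(L² − h²) = -36.686330 + 248.016748 = 211.330418

211.3304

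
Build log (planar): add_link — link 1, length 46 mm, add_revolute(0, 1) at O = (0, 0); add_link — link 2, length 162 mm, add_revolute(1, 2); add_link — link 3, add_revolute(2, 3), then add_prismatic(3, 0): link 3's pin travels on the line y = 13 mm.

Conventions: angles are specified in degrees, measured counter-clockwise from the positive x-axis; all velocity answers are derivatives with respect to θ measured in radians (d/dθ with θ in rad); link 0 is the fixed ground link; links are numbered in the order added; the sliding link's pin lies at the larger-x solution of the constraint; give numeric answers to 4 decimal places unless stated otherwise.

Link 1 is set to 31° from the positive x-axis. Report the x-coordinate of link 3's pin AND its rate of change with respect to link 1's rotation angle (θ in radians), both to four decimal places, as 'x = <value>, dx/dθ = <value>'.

geometry: r = 46 mm, L = 162 mm, e = 13 mm
crank pin P = (r cos θ, r sin θ) = (39.429696, 23.691751)
h = r sin θ − e = 23.691751 − 13 = 10.691751
x = r cos θ + √(L² − h²) = 39.429696 + 161.646795 = 201.076491
dx/dθ = −r sin θ − h·r cos θ/√(L² − h²) (θ in radians; h = 10.691751) = -26.299737

x = 201.0765, dx/dθ = -26.2997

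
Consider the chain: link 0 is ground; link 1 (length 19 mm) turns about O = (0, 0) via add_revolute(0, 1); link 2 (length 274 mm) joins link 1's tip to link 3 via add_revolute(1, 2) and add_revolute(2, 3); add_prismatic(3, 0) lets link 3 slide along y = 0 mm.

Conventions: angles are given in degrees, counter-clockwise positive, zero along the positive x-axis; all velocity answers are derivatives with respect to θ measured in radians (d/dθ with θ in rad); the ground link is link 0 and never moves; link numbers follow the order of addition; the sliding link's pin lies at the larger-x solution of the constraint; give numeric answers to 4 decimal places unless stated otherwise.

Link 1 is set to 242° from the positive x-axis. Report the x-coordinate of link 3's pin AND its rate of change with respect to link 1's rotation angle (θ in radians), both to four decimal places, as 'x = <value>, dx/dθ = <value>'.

geometry: r = 19 mm, L = 274 mm, e = 0 mm
crank pin P = (r cos θ, r sin θ) = (-8.919960, -16.776004)
h = r sin θ − e = -16.776004 − 0 = -16.776004
x = r cos θ + √(L² − h²) = -8.919960 + 273.485952 = 264.565992
dx/dθ = −r sin θ − h·r cos θ/√(L² − h²) (θ in radians; h = -16.776004) = 16.228842

x = 264.5660, dx/dθ = 16.2288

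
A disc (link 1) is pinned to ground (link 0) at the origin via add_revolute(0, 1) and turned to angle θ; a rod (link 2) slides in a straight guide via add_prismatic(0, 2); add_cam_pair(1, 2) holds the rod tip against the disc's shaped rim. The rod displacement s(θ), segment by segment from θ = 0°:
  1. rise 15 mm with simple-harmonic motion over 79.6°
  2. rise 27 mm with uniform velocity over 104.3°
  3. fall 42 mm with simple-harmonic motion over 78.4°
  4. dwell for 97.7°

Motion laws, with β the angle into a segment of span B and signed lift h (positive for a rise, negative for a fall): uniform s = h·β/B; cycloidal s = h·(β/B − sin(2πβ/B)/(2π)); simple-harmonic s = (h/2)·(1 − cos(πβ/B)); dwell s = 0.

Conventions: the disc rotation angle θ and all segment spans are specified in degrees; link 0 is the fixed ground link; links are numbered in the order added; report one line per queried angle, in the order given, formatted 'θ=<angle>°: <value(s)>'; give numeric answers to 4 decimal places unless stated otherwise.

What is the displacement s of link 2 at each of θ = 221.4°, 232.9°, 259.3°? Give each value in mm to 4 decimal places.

segment 1 (0° to 79.6°, simple-harmonic, h = 15) is passed completely: s = 0.0000 + (15) = 15.0000
segment 2 (79.6° to 183.9°, uniform, h = 27) is passed completely: s = 15.0000 + (27) = 42.0000
θ = 221.4° falls in segment 3 (183.9° to 262.3°, simple-harmonic, h = -42): β = 221.4 − 183.9 = 37.5°, B = 78.4°; Δs = -42/2·(1 − cos(π·0.4783)) = -19.5706; s = 42.0000 − 19.5706 = 22.4294
θ = 232.9° falls in segment 3 (183.9° to 262.3°, simple-harmonic, h = -42): β = 232.9 − 183.9 = 49°, B = 78.4°; Δs = -42/2·(1 − cos(π·0.6250)) = -29.0364; s = 42.0000 − 29.0364 = 12.9636
θ = 259.3° falls in segment 3 (183.9° to 262.3°, simple-harmonic, h = -42): β = 259.3 − 183.9 = 75.4°, B = 78.4°; Δs = -42/2·(1 − cos(π·0.9617)) = -41.8484; s = 42.0000 − 41.8484 = 0.1516

θ=221.4°: 22.4294
θ=232.9°: 12.9636
θ=259.3°: 0.1516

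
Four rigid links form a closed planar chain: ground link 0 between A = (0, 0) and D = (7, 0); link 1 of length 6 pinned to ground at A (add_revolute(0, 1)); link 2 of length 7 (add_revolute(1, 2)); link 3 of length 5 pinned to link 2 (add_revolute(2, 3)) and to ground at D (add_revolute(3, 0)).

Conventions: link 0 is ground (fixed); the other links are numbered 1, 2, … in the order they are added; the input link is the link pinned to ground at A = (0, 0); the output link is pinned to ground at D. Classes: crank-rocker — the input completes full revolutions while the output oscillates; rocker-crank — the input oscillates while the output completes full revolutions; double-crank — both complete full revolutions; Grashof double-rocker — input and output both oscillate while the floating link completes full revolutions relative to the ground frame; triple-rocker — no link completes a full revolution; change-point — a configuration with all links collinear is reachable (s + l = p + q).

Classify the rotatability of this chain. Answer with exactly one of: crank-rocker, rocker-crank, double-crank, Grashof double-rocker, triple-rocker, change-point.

lengths: ground=7, input=6, coupler=7, output=5
sorted: s=5 (shortest), l=7 (longest), p+q=13
s + l = 12 vs p + q = 13
s + l < p + q (Grashof) with shortest = output link → rocker-crank

rocker-crank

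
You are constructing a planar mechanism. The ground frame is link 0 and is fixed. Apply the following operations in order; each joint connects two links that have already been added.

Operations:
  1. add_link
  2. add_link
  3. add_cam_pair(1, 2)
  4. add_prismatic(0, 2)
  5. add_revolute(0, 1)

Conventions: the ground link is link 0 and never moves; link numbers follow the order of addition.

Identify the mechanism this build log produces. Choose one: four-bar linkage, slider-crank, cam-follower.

links: 3 (incl. ground); joints: 1 revolute, 1 prismatic, 1 higher (cam) pair, forming one closed loop
3 links, revolute + prismatic + higher pair in one loop → cam-follower

cam-follower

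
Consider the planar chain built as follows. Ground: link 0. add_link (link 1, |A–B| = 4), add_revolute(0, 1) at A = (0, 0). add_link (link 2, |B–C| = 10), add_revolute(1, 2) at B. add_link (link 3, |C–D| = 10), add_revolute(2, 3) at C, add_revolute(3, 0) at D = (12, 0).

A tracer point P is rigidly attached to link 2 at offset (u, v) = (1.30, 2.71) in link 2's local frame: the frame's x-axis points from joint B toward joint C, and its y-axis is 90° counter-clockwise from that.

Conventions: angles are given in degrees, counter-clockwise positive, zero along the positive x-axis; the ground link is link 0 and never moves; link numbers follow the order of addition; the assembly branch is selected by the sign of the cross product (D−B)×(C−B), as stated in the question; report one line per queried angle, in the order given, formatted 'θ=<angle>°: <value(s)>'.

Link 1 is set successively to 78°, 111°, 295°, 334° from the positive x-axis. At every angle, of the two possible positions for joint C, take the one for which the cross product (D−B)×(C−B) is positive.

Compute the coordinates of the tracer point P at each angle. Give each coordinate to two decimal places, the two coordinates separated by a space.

A=(0,0), D=(12.00,0)
θ=78°: B = A + 4.00·(cos78°, sin78°) = (0.8316, 3.9126)
θ=78°: |BD| = 11.8339
θ=78°: circle(B,10.00) ∩ circle(D,10.00): a=5.9169, h=8.0616
θ=78°:   candidates: C₊=(9.0812,9.5646) cross=95.400; C₋=(3.7504,-5.6520) cross=-95.400
θ=78°:   branch + wants cross > 0 → take C=(9.0812,9.5646) (cross=95.400)
θ=78°: ex = (C−B)/|BC| = (0.8250,0.5652); ey = (-0.5652,0.8250)
θ=78°: P = B + 1.30·ex + 2.71·ey = (0.3724,6.8830)
θ=111°: B = A + 4.00·(cos111°, sin111°) = (-1.4335, 3.7343)
θ=111°: |BD| = 13.9429
θ=111°: circle(B,10.00) ∩ circle(D,10.00): a=6.9714, h=7.1693
θ=111°:   candidates: C₊=(7.2034,8.7746) cross=99.961; C₋=(3.3631,-5.0402) cross=-99.961
θ=111°:   branch + wants cross > 0 → take C=(7.2034,8.7746) (cross=99.961)
θ=111°: ex = (C−B)/|BC| = (0.8637,0.5040); ey = (-0.5040,0.8637)
θ=111°: P = B + 1.30·ex + 2.71·ey = (-1.6766,6.7302)
θ=295°: B = A + 4.00·(cos295°, sin295°) = (1.6905, -3.6252)
θ=295°: |BD| = 10.9283
θ=295°: circle(B,10.00) ∩ circle(D,10.00): a=5.4642, h=8.3751
θ=295°:   candidates: C₊=(4.0670,6.0883) cross=91.526; C₋=(9.6235,-9.7135) cross=-91.526
θ=295°:   branch + wants cross > 0 → take C=(4.0670,6.0883) (cross=91.526)
θ=295°: ex = (C−B)/|BC| = (0.2377,0.9714); ey = (-0.9714,0.2377)
θ=295°: P = B + 1.30·ex + 2.71·ey = (-0.6329,-1.7184)
θ=334°: B = A + 4.00·(cos334°, sin334°) = (3.5952, -1.7535)
θ=334°: |BD| = 8.5858
θ=334°: circle(B,10.00) ∩ circle(D,10.00): a=4.2929, h=9.0317
θ=334°:   candidates: C₊=(5.9530,7.9646) cross=77.544; C₋=(9.6421,-9.7180) cross=-77.544
θ=334°:   branch + wants cross > 0 → take C=(5.9530,7.9646) (cross=77.544)
θ=334°: ex = (C−B)/|BC| = (0.2358,0.9718); ey = (-0.9718,0.2358)
θ=334°: P = B + 1.30·ex + 2.71·ey = (1.2681,0.1488)

θ=78°: 0.37 6.88
θ=111°: -1.68 6.73
θ=295°: -0.63 -1.72
θ=334°: 1.27 0.15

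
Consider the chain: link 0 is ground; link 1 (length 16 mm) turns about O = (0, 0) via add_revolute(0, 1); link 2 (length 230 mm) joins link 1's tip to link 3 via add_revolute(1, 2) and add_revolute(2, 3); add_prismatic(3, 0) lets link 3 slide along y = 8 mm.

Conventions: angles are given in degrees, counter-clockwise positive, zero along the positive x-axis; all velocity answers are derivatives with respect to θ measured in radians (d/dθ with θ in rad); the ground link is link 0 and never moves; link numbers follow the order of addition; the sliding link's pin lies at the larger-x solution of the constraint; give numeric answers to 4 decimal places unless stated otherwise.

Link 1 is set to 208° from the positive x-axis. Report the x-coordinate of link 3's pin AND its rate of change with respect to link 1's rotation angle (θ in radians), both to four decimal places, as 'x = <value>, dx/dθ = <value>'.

geometry: r = 16 mm, L = 230 mm, e = 8 mm
crank pin P = (r cos θ, r sin θ) = (-14.127161, -7.511545)
h = r sin θ − e = -7.511545 − 8 = -15.511545
x = r cos θ + √(L² − h²) = -14.127161 + 229.476343 = 215.349181
dx/dθ = −r sin θ − h·r cos θ/√(L² − h²) (θ in radians; h = -15.511545) = 6.556614

x = 215.3492, dx/dθ = 6.5566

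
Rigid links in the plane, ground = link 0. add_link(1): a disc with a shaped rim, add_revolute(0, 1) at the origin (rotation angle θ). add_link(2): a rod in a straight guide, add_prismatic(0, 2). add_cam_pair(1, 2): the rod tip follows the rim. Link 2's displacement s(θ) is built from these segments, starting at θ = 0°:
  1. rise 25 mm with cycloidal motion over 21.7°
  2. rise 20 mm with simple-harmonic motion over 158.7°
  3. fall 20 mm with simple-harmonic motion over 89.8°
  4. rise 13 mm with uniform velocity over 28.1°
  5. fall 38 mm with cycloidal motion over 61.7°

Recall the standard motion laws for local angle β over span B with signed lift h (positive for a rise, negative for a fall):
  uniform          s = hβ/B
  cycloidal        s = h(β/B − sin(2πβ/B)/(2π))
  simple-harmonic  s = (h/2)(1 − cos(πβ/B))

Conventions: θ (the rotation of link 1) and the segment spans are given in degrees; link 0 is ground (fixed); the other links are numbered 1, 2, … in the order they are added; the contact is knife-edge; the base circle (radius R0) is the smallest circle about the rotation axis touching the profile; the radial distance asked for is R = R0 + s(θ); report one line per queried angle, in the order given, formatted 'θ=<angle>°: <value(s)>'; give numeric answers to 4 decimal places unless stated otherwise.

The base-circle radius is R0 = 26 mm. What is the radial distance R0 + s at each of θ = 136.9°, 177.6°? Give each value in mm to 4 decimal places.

segment 1 (0° to 21.7°, cycloidal, h = 25) is passed completely: s = 0.0000 + (25) = 25.0000
θ = 136.9° falls in segment 2 (21.7° to 180.4°, simple-harmonic, h = 20): β = 136.9 − 21.7 = 115.2°, B = 158.7°; Δs = 20/2·(1 − cos(π·0.7259)) = 16.5159; s = 25.0000 + 16.5159 = 41.5159
θ = 177.6° falls in segment 2 (21.7° to 180.4°, simple-harmonic, h = 20): β = 177.6 − 21.7 = 155.9°, B = 158.7°; Δs = 20/2·(1 − cos(π·0.9824)) = 19.9846; s = 25.0000 + 19.9846 = 44.9846
θ=136.9°: R = R0 + s = 26 + 41.5159 = 67.5159
θ=177.6°: R = R0 + s = 26 + 44.9846 = 70.9846

θ=136.9°: 67.5159
θ=177.6°: 70.9846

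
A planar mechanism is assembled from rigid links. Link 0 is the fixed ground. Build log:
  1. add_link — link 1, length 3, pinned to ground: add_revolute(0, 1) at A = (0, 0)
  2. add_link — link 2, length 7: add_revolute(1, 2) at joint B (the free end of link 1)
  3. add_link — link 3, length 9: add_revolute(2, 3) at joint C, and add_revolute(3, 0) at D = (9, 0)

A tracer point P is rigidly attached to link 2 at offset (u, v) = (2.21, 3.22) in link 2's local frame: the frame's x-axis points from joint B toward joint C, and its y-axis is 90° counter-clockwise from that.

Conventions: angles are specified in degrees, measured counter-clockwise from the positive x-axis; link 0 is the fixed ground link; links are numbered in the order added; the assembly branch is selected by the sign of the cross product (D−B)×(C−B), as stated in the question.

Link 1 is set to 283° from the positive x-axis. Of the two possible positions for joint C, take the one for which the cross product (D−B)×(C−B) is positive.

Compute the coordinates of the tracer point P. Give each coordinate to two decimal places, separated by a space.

A=(0,0), D=(9.00,0)
B = A + 3.00·(cos283°, sin283°) = (0.6749, -2.9231)
|BD| = 8.8234
circle(B,7.00) ∩ circle(D,9.00): a=2.5984, h=6.4999
  candidates: C₊=(0.9731,4.0705) cross=57.351; C₋=(5.2798,-8.1951) cross=-57.351
  branch + wants cross > 0 → take C=(0.9731,4.0705) (cross=57.351)
ex = (C−B)/|BC| = (0.0426,0.9991); ey = (-0.9991,0.0426)
P = B + 2.21·ex + 3.22·ey = (-2.4481,-0.5779)

-2.45 -0.58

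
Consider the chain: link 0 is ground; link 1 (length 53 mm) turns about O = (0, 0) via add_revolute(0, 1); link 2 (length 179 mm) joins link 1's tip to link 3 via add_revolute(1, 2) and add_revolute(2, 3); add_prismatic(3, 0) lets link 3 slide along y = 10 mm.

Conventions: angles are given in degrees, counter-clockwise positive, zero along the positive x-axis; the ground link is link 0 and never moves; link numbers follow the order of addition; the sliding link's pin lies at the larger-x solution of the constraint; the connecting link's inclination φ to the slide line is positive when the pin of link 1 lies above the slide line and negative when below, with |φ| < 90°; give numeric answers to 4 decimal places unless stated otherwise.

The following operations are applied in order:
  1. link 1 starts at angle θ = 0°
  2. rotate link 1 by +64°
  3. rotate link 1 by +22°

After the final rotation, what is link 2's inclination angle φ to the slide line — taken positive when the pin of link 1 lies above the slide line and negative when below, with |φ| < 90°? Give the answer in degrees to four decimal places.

geometry: r = 53 mm, L = 179 mm, e = 10 mm; θ starts at 0°
rotate link 1 by +64°: θ ← 0° +64° = 64°
rotate link 1 by +22°: θ ← 64° +22° = 86°
h = r sin θ − e = 52.870895 − 10 = 42.870895
sin φ = h / L = 42.870895 / 179 = 0.23950220
φ = arcsin(0.23950220) = 13.857162°

13.8572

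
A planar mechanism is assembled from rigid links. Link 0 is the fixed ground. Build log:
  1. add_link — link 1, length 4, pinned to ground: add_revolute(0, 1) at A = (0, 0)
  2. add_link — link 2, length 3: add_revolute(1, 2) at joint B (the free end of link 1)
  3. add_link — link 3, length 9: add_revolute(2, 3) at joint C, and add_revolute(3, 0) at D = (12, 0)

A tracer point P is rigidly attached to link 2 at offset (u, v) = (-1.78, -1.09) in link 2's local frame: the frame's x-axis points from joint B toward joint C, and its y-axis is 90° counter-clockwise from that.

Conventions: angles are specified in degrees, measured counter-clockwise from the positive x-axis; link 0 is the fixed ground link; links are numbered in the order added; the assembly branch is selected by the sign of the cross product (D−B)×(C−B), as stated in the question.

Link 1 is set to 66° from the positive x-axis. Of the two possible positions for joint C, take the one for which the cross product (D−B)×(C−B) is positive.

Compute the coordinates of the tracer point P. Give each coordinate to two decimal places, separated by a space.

A=(0,0), D=(12.00,0)
B = A + 4.00·(cos66°, sin66°) = (1.6269, 3.6542)
|BD| = 10.9979
circle(B,3.00) ∩ circle(D,9.00): a=2.2256, h=2.0117
  candidates: C₊=(4.3945,4.8121) cross=22.124; C₋=(3.0577,1.0173) cross=-22.124
  branch + wants cross > 0 → take C=(4.3945,4.8121) (cross=22.124)
ex = (C−B)/|BC| = (0.9225,0.3860); ey = (-0.3860,0.9225)
P = B + -1.78·ex + -1.09·ey = (0.4056,1.9616)

0.41 1.96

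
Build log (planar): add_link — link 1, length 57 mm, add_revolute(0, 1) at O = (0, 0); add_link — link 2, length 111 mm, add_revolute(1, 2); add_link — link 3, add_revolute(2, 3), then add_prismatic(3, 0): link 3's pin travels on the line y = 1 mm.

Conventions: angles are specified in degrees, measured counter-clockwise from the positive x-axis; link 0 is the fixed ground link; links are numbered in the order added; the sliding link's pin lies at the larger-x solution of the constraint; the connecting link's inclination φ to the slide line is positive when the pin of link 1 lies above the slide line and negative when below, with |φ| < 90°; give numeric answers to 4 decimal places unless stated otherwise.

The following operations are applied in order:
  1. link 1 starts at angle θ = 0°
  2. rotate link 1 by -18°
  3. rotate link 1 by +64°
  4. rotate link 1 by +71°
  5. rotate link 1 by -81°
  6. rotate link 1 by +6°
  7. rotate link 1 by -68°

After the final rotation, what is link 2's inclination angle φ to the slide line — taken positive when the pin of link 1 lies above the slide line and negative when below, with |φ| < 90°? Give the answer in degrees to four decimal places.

geometry: r = 57 mm, L = 111 mm, e = 1 mm; θ starts at 0°
rotate link 1 by -18°: θ ← 0° -18° = -18°
rotate link 1 by +64°: θ ← -18° +64° = 46°
rotate link 1 by +71°: θ ← 46° +71° = 117°
rotate link 1 by -81°: θ ← 117° -81° = 36°
rotate link 1 by +6°: θ ← 36° +6° = 42°
rotate link 1 by -68°: θ ← 42° -68° = -26°
h = r sin θ − e = -24.987155 − 1 = -25.987155
sin φ = h / L = -25.987155 / 111 = -0.23411852
φ = arcsin(-0.23411852) = -13.539668°

-13.5397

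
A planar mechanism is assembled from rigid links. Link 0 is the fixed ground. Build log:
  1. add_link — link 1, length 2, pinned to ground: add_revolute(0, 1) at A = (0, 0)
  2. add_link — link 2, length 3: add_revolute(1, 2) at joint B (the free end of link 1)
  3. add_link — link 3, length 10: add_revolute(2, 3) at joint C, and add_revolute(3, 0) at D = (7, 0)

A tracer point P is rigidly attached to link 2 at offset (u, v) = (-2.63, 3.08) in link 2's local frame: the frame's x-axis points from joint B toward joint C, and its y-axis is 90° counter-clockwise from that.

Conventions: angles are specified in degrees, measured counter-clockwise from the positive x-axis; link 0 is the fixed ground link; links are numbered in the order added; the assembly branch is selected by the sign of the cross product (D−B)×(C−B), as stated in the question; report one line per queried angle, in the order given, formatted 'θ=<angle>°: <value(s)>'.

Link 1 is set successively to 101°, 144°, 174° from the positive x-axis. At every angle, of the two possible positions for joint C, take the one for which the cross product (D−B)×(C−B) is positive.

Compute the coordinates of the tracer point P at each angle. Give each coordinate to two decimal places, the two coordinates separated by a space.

A=(0,0), D=(7.00,0)
θ=101°: B = A + 2.00·(cos101°, sin101°) = (-0.3816, 1.9633)
θ=101°: |BD| = 7.6382
θ=101°: circle(B,3.00) ∩ circle(D,10.00): a=-2.1378, h=2.1048
θ=101°:   candidates: C₊=(-1.9066,4.5468) cross=16.077; C₋=(-2.9885,0.4787) cross=-16.077
θ=101°:   branch + wants cross > 0 → take C=(-1.9066,4.5468) (cross=16.077)
θ=101°: ex = (C−B)/|BC| = (-0.5083,0.8612); ey = (-0.8612,-0.5083)
θ=101°: P = B + -2.63·ex + 3.08·ey = (-1.6972,-1.8672)
θ=144°: B = A + 2.00·(cos144°, sin144°) = (-1.6180, 1.1756)
θ=144°: |BD| = 8.6978
θ=144°: circle(B,3.00) ∩ circle(D,10.00): a=-0.8823, h=2.8673
θ=144°:   candidates: C₊=(-2.1047,4.1358) cross=24.940; C₋=(-2.8797,-1.5462) cross=-24.940
θ=144°:   branch + wants cross > 0 → take C=(-2.1047,4.1358) (cross=24.940)
θ=144°: ex = (C−B)/|BC| = (-0.1622,0.9868); ey = (-0.9868,-0.1622)
θ=144°: P = B + -2.63·ex + 3.08·ey = (-4.2306,-1.9192)
θ=174°: B = A + 2.00·(cos174°, sin174°) = (-1.9890, 0.2091)
θ=174°: |BD| = 8.9915
θ=174°: circle(B,3.00) ∩ circle(D,10.00): a=-0.5646, h=2.9464
θ=174°:   candidates: C₊=(-2.4850,3.1678) cross=26.492; C₋=(-2.6220,-2.7234) cross=-26.492
θ=174°:   branch + wants cross > 0 → take C=(-2.4850,3.1678) (cross=26.492)
θ=174°: ex = (C−B)/|BC| = (-0.1653,0.9862); ey = (-0.9862,-0.1653)
θ=174°: P = B + -2.63·ex + 3.08·ey = (-4.5919,-2.8939)

θ=101°: -1.70 -1.87
θ=144°: -4.23 -1.92
θ=174°: -4.59 -2.89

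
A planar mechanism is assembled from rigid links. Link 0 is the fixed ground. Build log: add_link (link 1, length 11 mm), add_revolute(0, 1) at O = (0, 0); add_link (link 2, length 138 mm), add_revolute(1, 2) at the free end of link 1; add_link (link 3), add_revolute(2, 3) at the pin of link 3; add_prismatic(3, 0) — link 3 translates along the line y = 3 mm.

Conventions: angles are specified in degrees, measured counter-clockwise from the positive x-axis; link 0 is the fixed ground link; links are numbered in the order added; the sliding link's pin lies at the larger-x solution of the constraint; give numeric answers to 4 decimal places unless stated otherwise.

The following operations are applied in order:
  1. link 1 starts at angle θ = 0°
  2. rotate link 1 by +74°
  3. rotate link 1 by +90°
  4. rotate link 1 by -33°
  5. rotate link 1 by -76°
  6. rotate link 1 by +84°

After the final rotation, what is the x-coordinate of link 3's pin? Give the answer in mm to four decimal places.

geometry: r = 11 mm, L = 138 mm, e = 3 mm; θ starts at 0°
rotate link 1 by +74°: θ ← 0° +74° = 74°
rotate link 1 by +90°: θ ← 74° +90° = 164°
rotate link 1 by -33°: θ ← 164° -33° = 131°
rotate link 1 by -76°: θ ← 131° -76° = 55°
rotate link 1 by +84°: θ ← 55° +84° = 139°
crank pin P = (r cos θ, r sin θ) = (-8.301805, 7.216649)
h = r sin θ − e = 7.216649 − 3 = 4.216649
x = r cos θ + √(L² − h²) = -8.301805 + 137.935564 = 129.633759

129.6338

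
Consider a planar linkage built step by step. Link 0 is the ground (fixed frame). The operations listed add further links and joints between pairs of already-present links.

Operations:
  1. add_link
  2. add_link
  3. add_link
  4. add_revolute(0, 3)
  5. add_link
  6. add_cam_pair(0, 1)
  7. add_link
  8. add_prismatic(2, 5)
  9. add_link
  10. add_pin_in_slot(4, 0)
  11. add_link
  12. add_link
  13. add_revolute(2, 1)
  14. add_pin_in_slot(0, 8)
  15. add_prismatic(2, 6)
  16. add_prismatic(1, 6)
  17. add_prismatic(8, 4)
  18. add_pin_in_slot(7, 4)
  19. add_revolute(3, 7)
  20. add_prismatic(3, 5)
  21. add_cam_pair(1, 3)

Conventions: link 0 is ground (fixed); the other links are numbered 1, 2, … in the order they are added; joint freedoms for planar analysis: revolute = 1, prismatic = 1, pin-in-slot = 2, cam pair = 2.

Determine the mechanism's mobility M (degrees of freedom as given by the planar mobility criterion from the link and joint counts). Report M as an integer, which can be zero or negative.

(L,J1,J2)=(1,0,0); link0 fixed
link1: (2,0,0)
link2: (3,0,0)
link3: (4,0,0)
R 0-3 [J1]: (4,1,0)
link4: (5,1,0)
C 0-1 [J2]: (5,1,1)
link5: (6,1,1)
P 2-5 [J1]: (6,2,1)
link6: (7,2,1)
PS 4-0 [J2]: (7,2,2)
link7: (8,2,2)
link8: (9,2,2)
R 2-1 [J1]: (9,3,2)
PS 0-8 [J2]: (9,3,3)
P 2-6 [J1]: (9,4,3)
P 1-6 [J1]: (9,5,3)
P 8-4 [J1]: (9,6,3)
PS 7-4 [J2]: (9,6,4)
R 3-7 [J1]: (9,7,4)
P 3-5 [J1]: (9,8,4)
C 1-3 [J2]: (9,8,5)
Grübler: 3·8 − 2·8 − 5 = 3

M = 3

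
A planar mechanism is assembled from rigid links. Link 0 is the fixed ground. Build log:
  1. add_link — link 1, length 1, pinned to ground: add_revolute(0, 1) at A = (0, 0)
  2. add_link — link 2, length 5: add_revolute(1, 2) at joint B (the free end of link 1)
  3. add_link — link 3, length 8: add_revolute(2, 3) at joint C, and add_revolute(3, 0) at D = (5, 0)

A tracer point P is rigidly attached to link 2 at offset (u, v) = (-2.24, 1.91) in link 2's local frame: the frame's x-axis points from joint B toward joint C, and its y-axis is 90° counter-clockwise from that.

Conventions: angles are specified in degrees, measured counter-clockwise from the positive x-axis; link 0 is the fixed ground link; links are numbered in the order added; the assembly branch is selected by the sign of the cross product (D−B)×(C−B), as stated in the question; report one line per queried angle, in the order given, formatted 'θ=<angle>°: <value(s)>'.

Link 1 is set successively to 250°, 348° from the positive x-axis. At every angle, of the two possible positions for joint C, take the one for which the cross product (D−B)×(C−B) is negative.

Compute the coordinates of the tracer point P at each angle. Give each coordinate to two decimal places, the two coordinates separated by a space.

A=(0,0), D=(5.00,0)
θ=250°: B = A + 1.00·(cos250°, sin250°) = (-0.3420, -0.9397)
θ=250°: |BD| = 5.4240
θ=250°: circle(B,5.00) ∩ circle(D,8.00): a=-0.8831, h=4.9214
θ=250°:   candidates: C₊=(-2.0644,3.7543) cross=26.694; C₋=(-0.3591,-5.9397) cross=-26.694
θ=250°:   branch - wants cross < 0 → take C=(-0.3591,-5.9397) (cross=-26.694)
θ=250°: ex = (C−B)/|BC| = (-0.0034,-1.0000); ey = (1.0000,-0.0034)
θ=250°: P = B + -2.24·ex + 1.91·ey = (1.5756,1.2938)
θ=348°: B = A + 1.00·(cos348°, sin348°) = (0.9781, -0.2079)
θ=348°: |BD| = 4.0272
θ=348°: circle(B,5.00) ∩ circle(D,8.00): a=-2.8284, h=4.1231
θ=348°:   candidates: C₊=(-2.0594,3.7637) cross=16.605; C₋=(-1.6337,-4.4715) cross=-16.605
θ=348°:   branch - wants cross < 0 → take C=(-1.6337,-4.4715) (cross=-16.605)
θ=348°: ex = (C−B)/|BC| = (-0.5224,-0.8527); ey = (0.8527,-0.5224)
θ=348°: P = B + -2.24·ex + 1.91·ey = (3.7769,0.7045)

θ=250°: 1.58 1.29
θ=348°: 3.78 0.70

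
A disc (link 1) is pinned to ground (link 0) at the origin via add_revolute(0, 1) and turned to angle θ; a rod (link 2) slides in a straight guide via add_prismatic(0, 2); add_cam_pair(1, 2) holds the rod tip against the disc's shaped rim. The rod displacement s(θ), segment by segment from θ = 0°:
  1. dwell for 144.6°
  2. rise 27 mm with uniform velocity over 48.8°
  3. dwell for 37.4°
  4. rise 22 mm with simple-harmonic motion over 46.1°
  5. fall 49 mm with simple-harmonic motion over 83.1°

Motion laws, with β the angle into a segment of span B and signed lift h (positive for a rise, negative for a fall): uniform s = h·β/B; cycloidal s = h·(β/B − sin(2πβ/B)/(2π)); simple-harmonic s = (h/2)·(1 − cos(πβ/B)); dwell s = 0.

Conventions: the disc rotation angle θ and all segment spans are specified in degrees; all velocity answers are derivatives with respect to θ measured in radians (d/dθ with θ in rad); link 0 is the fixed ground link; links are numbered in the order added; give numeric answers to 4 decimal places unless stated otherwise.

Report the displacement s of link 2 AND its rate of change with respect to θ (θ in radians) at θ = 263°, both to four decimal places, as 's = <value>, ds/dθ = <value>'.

segment 1 (0° to 144.6°, dwell): s unchanged at 0.0000
segment 2 (144.6° to 193.4°, uniform, h = 27) is passed completely: s = 0.0000 + (27) = 27.0000
segment 3 (193.4° to 230.8°, dwell): s unchanged at 27.0000
θ = 263° falls in segment 4 (230.8° to 276.9°, simple-harmonic, h = 22): β = 263 − 230.8 = 32.2°, B = 46.1°; Δs = 22/2·(1 − cos(π·0.6985)) = 17.4231; s = 27.0000 + 17.4231 = 44.4231
velocity in seg [230.8°–276.9°] (simple-harmonic), θ in radians: β = 32.2° = 0.5620 rad, B = 46.1° = 0.8046 rad; ds/dθ = (πh/(2B)) sin(πβ/B) = (π·22/(2·0.8046)) sin(π·0.6985) = 34.867401 mm/rad

s = 44.4231, ds/dθ = 34.8674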